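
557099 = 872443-315344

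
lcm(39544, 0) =0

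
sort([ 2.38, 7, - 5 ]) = [- 5, 2.38,7]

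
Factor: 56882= 2^1*7^1 * 17^1*239^1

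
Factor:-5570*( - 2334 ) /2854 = 6500190/1427 = 2^1 * 3^1*5^1*389^1*557^1 * 1427^( -1 )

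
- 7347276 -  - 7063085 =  - 284191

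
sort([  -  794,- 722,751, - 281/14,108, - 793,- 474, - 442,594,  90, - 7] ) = [ - 794 ,-793, - 722,-474, - 442, - 281/14,-7, 90, 108,594,751]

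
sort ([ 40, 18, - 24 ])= [ - 24,18 , 40 ] 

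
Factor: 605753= 59^1*10267^1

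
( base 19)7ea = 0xAF3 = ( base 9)3754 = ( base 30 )33d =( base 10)2803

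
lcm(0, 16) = 0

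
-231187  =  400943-632130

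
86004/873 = 9556/97   =  98.52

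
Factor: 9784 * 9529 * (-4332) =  - 2^5* 3^1*13^1*19^2*733^1*1223^1 = - 403879880352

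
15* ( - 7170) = - 107550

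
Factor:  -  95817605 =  - 5^1*13^1*37^1*39841^1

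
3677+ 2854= 6531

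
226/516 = 113/258= 0.44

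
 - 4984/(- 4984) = 1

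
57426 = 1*57426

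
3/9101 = 3/9101= 0.00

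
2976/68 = 43 + 13/17 = 43.76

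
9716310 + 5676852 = 15393162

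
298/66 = 149/33 = 4.52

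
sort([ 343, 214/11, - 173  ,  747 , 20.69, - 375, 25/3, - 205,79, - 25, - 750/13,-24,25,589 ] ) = [ - 375, - 205,  -  173,-750/13, - 25, - 24, 25/3 , 214/11 , 20.69,  25 , 79,343, 589,  747]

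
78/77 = 1 + 1/77= 1.01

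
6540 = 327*20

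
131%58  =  15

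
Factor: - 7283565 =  - 3^2*5^1*17^1*9521^1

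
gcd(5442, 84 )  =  6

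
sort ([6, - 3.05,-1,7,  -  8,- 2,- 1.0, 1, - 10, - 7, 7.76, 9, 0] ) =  [  -  10,  -  8, - 7, - 3.05,-2, - 1,  -  1.0, 0,  1, 6,7 , 7.76,9 ]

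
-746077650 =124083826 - 870161476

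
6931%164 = 43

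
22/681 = 22/681 =0.03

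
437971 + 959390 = 1397361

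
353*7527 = 2657031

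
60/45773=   60/45773 =0.00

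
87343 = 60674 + 26669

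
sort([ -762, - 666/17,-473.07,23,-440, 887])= [ - 762, - 473.07, -440, - 666/17,  23, 887] 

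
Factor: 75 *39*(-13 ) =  - 3^2*5^2*13^2 = - 38025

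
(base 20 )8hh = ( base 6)24245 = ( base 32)3F5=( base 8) 6745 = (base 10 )3557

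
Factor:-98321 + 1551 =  - 96770 = -2^1 * 5^1*9677^1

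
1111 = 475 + 636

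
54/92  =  27/46 = 0.59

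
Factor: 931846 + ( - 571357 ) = 360489 =3^1*120163^1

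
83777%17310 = 14537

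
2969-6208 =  - 3239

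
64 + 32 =96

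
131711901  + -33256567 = 98455334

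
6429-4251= 2178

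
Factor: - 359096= - 2^3*44887^1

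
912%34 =28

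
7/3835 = 7/3835   =  0.00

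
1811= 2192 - 381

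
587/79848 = 587/79848 =0.01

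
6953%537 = 509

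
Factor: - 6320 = - 2^4*5^1 * 79^1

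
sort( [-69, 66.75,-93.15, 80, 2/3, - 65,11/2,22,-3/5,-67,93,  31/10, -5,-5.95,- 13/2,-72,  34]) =[ - 93.15 , - 72,-69, - 67, - 65,-13/2,-5.95, - 5, -3/5, 2/3,31/10,11/2,  22,34 , 66.75,80,93 ]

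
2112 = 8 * 264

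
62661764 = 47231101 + 15430663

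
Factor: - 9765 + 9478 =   -  7^1*41^1 = - 287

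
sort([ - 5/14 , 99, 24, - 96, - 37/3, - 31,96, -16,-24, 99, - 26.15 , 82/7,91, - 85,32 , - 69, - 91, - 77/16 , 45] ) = [ - 96,-91, - 85, - 69, - 31, - 26.15, -24,-16, - 37/3, - 77/16, - 5/14,82/7, 24 , 32,45,91,96, 99, 99]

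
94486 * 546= 51589356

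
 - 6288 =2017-8305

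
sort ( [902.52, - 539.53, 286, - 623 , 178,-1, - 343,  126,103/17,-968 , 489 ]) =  [ - 968 , - 623, - 539.53 , - 343,  -  1,103/17, 126, 178,  286, 489, 902.52 ]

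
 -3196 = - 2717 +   -  479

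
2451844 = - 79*( - 31036)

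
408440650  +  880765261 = 1289205911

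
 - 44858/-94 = 477  +  10/47  =  477.21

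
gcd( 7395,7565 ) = 85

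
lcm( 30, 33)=330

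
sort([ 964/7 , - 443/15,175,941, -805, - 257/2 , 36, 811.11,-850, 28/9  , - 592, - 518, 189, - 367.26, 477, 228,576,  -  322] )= [ - 850,-805, - 592, -518,- 367.26, - 322,-257/2,-443/15,28/9, 36, 964/7,175,189,228, 477,576,811.11,941]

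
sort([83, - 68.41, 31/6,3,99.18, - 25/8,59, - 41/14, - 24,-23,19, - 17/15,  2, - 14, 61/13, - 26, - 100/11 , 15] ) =[  -  68.41,  -  26, - 24, - 23,-14,  -  100/11, -25/8, - 41/14, - 17/15,2,3,61/13,31/6, 15,19, 59,83, 99.18 ]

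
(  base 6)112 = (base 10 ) 44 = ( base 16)2c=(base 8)54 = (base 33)1b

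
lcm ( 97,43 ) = 4171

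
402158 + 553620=955778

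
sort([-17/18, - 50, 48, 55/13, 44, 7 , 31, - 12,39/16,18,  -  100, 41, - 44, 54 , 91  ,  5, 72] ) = [ - 100,  -  50,-44,-12 ,-17/18, 39/16, 55/13, 5,7, 18, 31, 41,44, 48, 54, 72,91]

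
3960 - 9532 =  - 5572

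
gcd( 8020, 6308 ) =4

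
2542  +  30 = 2572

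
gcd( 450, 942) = 6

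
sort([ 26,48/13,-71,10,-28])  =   [-71, - 28,48/13, 10 , 26 ] 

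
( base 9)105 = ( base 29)2s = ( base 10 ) 86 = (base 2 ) 1010110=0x56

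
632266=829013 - 196747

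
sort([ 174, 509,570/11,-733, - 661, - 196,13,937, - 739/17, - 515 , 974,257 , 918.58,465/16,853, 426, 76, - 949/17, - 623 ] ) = [ - 733,-661, - 623,-515, - 196, - 949/17 , - 739/17, 13,465/16,570/11 , 76,174,257, 426,509,853,918.58,937, 974]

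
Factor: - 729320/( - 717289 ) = 2^3*5^1*18233^1 *717289^( - 1 ) 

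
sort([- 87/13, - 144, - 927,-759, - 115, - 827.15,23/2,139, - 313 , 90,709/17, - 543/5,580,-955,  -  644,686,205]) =[ - 955, - 927, - 827.15, - 759, - 644 ,-313, - 144, -115, - 543/5, - 87/13, 23/2,709/17,90,139,205,580,686 ] 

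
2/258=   1/129 = 0.01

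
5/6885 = 1/1377=0.00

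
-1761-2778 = -4539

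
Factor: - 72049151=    - 72049151^1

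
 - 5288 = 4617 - 9905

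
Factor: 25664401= 7^1*41^1*223^1*401^1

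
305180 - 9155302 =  - 8850122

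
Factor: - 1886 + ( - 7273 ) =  - 3^1*43^1*71^1 = - 9159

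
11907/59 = 11907/59= 201.81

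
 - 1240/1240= -1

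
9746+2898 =12644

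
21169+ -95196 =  - 74027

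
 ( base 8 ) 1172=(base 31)KE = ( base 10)634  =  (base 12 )44a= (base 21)194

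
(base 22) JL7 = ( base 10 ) 9665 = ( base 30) am5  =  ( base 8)22701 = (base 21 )10J5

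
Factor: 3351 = 3^1*1117^1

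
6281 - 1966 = 4315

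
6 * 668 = 4008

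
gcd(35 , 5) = 5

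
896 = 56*16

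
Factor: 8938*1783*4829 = 2^1*11^1*41^1*109^1*439^1*1783^1=76957136366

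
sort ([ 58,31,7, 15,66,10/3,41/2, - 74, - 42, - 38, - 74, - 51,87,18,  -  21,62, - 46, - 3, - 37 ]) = [ - 74,-74, - 51, - 46,-42, - 38,-37, - 21, - 3, 10/3,  7,15,18, 41/2, 31,58,  62,66,87 ]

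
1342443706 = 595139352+747304354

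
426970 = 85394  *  5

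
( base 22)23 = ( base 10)47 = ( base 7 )65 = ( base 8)57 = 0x2F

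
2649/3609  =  883/1203 = 0.73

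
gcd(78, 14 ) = 2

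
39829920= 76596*520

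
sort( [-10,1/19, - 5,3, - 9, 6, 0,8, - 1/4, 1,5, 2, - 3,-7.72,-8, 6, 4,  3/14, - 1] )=[ - 10,-9,  -  8, - 7.72,-5,  -  3, - 1,-1/4, 0,  1/19, 3/14,  1, 2, 3,4, 5, 6, 6,8]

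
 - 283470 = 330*( - 859 )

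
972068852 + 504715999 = 1476784851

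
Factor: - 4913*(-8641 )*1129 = 47929700057 = 17^3 * 1129^1 *8641^1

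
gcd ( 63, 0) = 63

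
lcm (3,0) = 0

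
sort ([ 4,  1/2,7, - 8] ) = [ - 8, 1/2,4, 7 ]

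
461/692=461/692 = 0.67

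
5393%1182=665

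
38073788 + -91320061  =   - 53246273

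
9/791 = 9/791=0.01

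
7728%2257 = 957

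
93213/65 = 1434+ 3/65  =  1434.05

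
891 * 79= 70389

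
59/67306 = 59/67306 = 0.00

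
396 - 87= 309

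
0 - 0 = 0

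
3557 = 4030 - 473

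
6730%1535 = 590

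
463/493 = 463/493 = 0.94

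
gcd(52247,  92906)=1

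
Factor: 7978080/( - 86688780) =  - 2^3*11^1 * 17^( - 1)*37^(-1 )*1511^1*2297^(  -  1 )  =  -132968/1444813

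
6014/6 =1002+ 1/3 = 1002.33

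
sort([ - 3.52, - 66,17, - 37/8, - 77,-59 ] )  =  [-77, - 66,-59, - 37/8, -3.52, 17]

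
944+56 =1000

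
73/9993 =73/9993  =  0.01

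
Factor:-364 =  - 2^2*7^1 * 13^1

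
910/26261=910/26261 = 0.03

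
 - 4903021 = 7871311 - 12774332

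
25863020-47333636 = -21470616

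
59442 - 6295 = 53147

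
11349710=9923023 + 1426687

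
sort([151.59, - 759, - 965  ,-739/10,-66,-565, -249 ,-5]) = [-965,  -  759 , -565, - 249,-739/10,  -  66, - 5, 151.59]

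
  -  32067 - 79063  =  -111130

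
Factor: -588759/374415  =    -  857/545 =- 5^(-1)*109^( - 1)*857^1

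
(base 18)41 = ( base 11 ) 67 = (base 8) 111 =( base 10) 73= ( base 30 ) 2d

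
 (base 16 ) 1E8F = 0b1111010001111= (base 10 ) 7823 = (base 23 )EI3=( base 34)6q3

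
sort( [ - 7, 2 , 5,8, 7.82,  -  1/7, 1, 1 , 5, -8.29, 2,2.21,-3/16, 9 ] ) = [-8.29,-7, - 3/16, - 1/7,  1,  1 , 2, 2 , 2.21,5, 5 , 7.82,8,9 ]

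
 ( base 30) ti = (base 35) PD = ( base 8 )1570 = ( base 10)888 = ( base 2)1101111000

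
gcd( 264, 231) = 33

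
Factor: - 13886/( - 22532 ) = 2^( - 1)*43^( - 1) *53^1 = 53/86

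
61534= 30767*2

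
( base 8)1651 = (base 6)4201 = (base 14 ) 4ad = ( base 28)15D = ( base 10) 937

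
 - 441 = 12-453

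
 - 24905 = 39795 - 64700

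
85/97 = 85/97 = 0.88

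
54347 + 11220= 65567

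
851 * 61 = 51911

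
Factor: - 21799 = -21799^1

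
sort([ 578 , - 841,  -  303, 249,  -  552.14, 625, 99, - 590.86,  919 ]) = [ - 841, - 590.86, - 552.14, - 303, 99,  249,578,625,919]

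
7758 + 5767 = 13525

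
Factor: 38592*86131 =2^6* 3^2*67^1 * 86131^1 = 3323967552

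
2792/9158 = 1396/4579 = 0.30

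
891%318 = 255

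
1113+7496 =8609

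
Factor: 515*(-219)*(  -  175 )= 3^1*5^3*7^1*73^1*103^1 = 19737375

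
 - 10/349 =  - 10/349 = - 0.03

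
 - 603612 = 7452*( - 81 )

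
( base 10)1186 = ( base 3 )1121221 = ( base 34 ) 10u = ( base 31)178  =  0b10010100010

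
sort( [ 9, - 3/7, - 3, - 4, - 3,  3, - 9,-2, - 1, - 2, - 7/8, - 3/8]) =[ - 9, - 4 ,-3, - 3, - 2, - 2 ,-1,-7/8 , - 3/7,-3/8,3,  9] 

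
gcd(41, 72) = 1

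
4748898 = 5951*798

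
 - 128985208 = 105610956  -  234596164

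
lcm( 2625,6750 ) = 47250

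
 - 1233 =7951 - 9184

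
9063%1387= 741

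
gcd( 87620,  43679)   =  1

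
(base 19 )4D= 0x59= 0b1011001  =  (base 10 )89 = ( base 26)3b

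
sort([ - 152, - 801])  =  [ - 801, - 152]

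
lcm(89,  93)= 8277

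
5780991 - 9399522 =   -  3618531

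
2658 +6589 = 9247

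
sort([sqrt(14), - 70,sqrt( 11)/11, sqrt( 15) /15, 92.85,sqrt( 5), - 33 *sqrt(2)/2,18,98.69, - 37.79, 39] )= [ - 70, - 37.79,  -  33*sqrt(2) /2, sqrt(15)/15,sqrt( 11 ) /11, sqrt( 5), sqrt( 14 ),18,39,92.85,98.69]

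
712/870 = 356/435=0.82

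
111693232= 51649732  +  60043500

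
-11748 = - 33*356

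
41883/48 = 13961/16= 872.56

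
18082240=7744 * 2335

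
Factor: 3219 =3^1 * 29^1*37^1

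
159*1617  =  257103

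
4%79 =4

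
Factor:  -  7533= -3^5*31^1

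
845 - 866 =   -  21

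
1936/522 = 968/261 = 3.71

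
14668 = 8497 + 6171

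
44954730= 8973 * 5010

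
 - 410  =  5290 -5700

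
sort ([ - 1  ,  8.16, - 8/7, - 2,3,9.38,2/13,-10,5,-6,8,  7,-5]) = [ - 10, - 6, - 5,-2,-8/7, - 1,2/13,3 , 5,7,8,8.16,9.38] 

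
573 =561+12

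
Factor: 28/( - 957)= -2^2*3^( - 1 )*7^1*11^( - 1)*29^(-1)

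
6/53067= 2/17689 =0.00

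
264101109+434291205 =698392314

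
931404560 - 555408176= 375996384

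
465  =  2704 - 2239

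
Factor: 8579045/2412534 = 2^(-1)*3^(-1 )*5^1*41^1*41849^1*402089^( - 1 ) 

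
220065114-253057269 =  - 32992155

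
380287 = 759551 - 379264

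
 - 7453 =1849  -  9302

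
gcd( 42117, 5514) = 3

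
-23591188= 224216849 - 247808037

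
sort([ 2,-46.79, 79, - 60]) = [-60, - 46.79, 2 , 79]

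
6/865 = 6/865=0.01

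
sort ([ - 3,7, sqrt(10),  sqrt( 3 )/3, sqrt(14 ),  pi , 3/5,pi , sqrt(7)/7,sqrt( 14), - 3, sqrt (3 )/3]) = [ - 3, - 3, sqrt(7)/7,sqrt(3 )/3 , sqrt (3 ) /3,3/5,pi, pi,sqrt(10),sqrt(14),sqrt(14),  7 ] 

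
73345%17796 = 2161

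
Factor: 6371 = 23^1*277^1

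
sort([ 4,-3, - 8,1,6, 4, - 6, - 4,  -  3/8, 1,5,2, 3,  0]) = [ - 8, - 6, -4,  -  3, - 3/8,  0, 1, 1, 2, 3, 4 , 4,  5, 6 ]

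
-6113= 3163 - 9276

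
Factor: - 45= - 3^2*5^1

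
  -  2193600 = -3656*600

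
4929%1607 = 108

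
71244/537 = 132 + 120/179 = 132.67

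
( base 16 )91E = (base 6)14450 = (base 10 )2334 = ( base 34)20M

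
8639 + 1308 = 9947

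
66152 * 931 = 61587512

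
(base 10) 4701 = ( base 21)ADI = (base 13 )21a8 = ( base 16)125D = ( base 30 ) 56l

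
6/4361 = 6/4361 = 0.00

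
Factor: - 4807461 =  - 3^1*1602487^1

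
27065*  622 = 16834430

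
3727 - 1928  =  1799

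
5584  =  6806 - 1222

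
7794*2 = 15588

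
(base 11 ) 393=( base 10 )465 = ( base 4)13101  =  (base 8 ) 721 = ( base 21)113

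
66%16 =2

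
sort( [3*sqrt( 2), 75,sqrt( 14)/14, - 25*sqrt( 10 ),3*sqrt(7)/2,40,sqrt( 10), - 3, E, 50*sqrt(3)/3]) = [ - 25*sqrt(10),  -  3, sqrt(14 )/14,E,sqrt( 10), 3* sqrt( 7 )/2,3*sqrt( 2 ),50 * sqrt( 3)/3,40, 75]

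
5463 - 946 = 4517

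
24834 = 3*8278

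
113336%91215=22121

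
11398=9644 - -1754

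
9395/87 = 107 + 86/87 = 107.99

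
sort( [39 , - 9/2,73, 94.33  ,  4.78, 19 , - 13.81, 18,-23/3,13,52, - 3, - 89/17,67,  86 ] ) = [- 13.81, - 23/3,-89/17, - 9/2, - 3,4.78, 13,18, 19,39 , 52,67,73, 86, 94.33]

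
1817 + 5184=7001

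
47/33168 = 47/33168 = 0.00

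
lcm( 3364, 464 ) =13456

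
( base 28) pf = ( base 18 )23d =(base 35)KF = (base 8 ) 1313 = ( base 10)715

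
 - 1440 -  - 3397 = 1957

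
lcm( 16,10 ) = 80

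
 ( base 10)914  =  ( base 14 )494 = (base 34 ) qu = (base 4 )32102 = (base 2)1110010010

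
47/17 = 2 +13/17 = 2.76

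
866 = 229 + 637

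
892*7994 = 7130648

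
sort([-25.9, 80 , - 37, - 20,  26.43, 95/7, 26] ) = [ - 37, - 25.9, - 20,  95/7,  26, 26.43, 80]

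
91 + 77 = 168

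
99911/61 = 1637+54/61 = 1637.89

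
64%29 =6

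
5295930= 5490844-194914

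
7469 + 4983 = 12452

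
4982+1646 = 6628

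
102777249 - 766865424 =  -  664088175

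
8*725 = 5800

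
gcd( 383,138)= 1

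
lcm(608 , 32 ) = 608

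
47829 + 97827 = 145656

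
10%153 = 10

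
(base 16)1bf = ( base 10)447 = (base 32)DV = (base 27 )gf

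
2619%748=375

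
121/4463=121/4463 = 0.03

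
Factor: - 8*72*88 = - 50688 = - 2^9 * 3^2*11^1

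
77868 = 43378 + 34490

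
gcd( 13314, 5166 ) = 42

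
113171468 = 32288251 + 80883217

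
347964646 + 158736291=506700937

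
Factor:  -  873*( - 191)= 166743= 3^2*97^1*191^1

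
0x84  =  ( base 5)1012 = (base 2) 10000100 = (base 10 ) 132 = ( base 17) 7d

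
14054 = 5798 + 8256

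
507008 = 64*7922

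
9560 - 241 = 9319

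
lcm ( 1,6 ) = 6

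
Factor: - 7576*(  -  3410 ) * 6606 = 170660460960 = 2^5 * 3^2*5^1*11^1 *31^1 * 367^1*947^1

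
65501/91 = 65501/91 = 719.79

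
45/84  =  15/28 = 0.54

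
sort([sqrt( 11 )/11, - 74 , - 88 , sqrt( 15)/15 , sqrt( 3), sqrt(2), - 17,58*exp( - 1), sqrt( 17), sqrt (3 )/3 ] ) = [ - 88, - 74, - 17, sqrt( 15)/15,sqrt( 11)/11, sqrt( 3 ) /3,sqrt(2) , sqrt( 3), sqrt( 17),58*exp(- 1 ) ] 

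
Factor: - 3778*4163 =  - 15727814=-2^1 * 23^1 * 181^1 * 1889^1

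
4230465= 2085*2029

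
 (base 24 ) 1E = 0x26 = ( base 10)38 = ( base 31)17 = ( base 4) 212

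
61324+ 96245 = 157569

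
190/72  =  2 + 23/36 = 2.64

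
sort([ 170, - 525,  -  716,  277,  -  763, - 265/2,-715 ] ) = [  -  763,- 716,-715, - 525, - 265/2, 170 , 277]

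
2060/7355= 412/1471 = 0.28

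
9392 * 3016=28326272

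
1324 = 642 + 682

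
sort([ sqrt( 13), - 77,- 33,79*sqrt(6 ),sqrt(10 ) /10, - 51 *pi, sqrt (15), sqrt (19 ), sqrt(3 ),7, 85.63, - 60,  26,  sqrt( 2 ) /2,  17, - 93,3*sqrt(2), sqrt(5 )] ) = [ - 51* pi, - 93,-77 , - 60, - 33, sqrt( 10)/10,sqrt( 2) /2, sqrt(3),  sqrt(5), sqrt(13),sqrt( 15),3*sqrt( 2 ), sqrt(19 ), 7, 17, 26, 85.63,  79*sqrt(6 )] 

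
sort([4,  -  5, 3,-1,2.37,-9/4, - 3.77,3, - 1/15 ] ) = [ - 5 , - 3.77, - 9/4, - 1,-1/15,2.37, 3,3,4 ] 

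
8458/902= 9 + 170/451 = 9.38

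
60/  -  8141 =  - 1+8081/8141  =  - 0.01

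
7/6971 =7/6971 = 0.00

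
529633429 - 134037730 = 395595699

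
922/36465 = 922/36465=0.03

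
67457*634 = 42767738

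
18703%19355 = 18703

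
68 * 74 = 5032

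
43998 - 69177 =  - 25179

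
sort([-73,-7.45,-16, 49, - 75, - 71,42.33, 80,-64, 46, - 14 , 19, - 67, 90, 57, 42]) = [ - 75, - 73, - 71, - 67,- 64, - 16, - 14,  -  7.45 , 19,42, 42.33,46,49, 57, 80, 90 ]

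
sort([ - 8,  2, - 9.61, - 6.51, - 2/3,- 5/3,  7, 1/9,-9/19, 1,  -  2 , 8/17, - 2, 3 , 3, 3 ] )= [ - 9.61, - 8,-6.51, - 2, - 2,  -  5/3, - 2/3, - 9/19, 1/9,  8/17,1, 2, 3, 3 , 3,7 ] 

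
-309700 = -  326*950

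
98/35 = 2  +  4/5 = 2.80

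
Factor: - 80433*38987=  - 3^5 *13^1*331^1*2999^1 = - 3135841371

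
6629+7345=13974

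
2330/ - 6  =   - 389 + 2/3= - 388.33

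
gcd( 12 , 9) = 3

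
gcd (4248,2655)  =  531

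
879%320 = 239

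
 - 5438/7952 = - 2719/3976  =  - 0.68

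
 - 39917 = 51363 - 91280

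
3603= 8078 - 4475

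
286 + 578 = 864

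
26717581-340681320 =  - 313963739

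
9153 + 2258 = 11411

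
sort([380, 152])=[ 152, 380]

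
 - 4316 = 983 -5299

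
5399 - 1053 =4346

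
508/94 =254/47 = 5.40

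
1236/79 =1236/79 = 15.65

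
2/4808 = 1/2404=0.00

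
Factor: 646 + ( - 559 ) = 3^1*29^1 = 87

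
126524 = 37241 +89283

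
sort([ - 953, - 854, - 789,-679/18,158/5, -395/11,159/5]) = [ - 953,  -  854, - 789, - 679/18, - 395/11,  158/5,159/5]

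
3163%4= 3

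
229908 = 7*32844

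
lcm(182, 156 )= 1092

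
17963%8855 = 253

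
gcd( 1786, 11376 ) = 2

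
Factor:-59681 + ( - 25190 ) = -84871 = - 84871^1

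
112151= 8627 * 13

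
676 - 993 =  - 317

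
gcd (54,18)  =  18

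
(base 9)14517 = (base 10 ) 9898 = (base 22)k9k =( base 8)23252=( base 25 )fkn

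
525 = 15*35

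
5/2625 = 1/525  =  0.00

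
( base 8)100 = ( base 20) 34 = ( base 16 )40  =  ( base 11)59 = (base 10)64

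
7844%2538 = 230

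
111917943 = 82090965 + 29826978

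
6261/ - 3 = -2087+0/1=- 2087.00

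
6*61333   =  367998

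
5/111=5/111 = 0.05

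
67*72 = 4824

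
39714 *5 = 198570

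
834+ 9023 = 9857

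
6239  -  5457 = 782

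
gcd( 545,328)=1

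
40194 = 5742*7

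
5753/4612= 1+1141/4612 = 1.25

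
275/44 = 25/4 = 6.25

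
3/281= 3/281 = 0.01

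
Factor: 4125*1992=2^3* 3^2*5^3*11^1*83^1   =  8217000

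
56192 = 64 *878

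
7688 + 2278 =9966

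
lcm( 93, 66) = 2046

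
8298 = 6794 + 1504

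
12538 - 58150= - 45612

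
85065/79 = 85065/79 = 1076.77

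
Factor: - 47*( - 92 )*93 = 402132 = 2^2 * 3^1*23^1*31^1*47^1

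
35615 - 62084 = -26469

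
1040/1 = 1040 = 1040.00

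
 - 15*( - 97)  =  1455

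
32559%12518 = 7523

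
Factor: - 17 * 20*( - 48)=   16320 = 2^6*3^1*5^1*17^1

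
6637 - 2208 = 4429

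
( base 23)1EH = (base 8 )1544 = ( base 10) 868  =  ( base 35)OS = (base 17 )301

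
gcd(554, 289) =1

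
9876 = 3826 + 6050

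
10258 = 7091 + 3167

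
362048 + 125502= 487550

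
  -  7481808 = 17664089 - 25145897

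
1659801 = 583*2847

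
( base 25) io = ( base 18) 186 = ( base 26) I6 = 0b111011010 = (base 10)474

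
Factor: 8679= 3^1*11^1*263^1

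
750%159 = 114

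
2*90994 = 181988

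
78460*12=941520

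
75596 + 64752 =140348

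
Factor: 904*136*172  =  2^8*17^1*43^1*113^1  =  21146368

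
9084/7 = 1297+ 5/7 = 1297.71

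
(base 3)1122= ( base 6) 112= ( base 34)1A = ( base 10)44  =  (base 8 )54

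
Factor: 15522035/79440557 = 5^1 * 7^( - 1 ) * 3104407^1 * 11348651^( - 1 ) 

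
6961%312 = 97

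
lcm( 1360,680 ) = 1360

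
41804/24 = 1741+5/6 = 1741.83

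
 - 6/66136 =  - 3/33068 = - 0.00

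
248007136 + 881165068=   1129172204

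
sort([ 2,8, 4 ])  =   [ 2,4, 8] 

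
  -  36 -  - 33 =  - 3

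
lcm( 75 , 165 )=825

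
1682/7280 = 841/3640 = 0.23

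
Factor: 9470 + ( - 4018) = 5452 = 2^2*29^1 *47^1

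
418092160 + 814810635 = 1232902795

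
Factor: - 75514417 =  - 11^1*19^1*361313^1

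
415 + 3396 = 3811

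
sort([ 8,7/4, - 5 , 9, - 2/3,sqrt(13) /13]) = [ - 5, - 2/3, sqrt( 13) /13, 7/4,8, 9] 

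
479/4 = 119 + 3/4 = 119.75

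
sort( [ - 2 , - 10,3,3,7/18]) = [-10 ,-2,7/18, 3,3]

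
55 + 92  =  147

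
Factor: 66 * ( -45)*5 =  - 14850  =  - 2^1* 3^3 * 5^2*11^1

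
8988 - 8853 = 135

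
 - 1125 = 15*(-75)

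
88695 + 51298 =139993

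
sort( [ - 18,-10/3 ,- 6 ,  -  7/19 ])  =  [-18, -6,  -  10/3,- 7/19 ]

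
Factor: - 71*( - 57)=3^1*19^1*71^1 = 4047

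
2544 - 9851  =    -  7307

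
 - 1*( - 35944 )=35944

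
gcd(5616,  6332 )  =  4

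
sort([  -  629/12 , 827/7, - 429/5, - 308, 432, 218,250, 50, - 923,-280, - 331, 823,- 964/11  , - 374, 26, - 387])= [-923, - 387, - 374, - 331, - 308, - 280, - 964/11 , - 429/5, -629/12,26, 50,827/7,  218, 250, 432, 823 ] 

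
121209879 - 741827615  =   - 620617736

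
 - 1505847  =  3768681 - 5274528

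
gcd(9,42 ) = 3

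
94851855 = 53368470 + 41483385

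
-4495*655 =  -  2944225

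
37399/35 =1068 + 19/35  =  1068.54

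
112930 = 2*56465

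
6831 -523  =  6308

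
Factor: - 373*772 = -2^2*193^1 * 373^1= -287956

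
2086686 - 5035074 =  - 2948388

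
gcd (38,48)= 2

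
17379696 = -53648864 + 71028560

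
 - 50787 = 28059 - 78846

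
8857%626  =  93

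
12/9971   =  12/9971 = 0.00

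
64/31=64/31 = 2.06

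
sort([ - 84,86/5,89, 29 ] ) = [ - 84,86/5,29, 89]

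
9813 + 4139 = 13952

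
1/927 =1/927=   0.00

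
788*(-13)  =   - 10244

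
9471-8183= 1288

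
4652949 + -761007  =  3891942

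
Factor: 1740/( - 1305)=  - 2^2*3^(- 1)=- 4/3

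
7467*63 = 470421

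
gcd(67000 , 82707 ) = 1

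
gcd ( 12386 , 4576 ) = 22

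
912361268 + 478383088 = 1390744356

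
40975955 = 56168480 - 15192525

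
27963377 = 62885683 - 34922306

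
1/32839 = 1/32839= 0.00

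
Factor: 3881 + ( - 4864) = - 983^1=- 983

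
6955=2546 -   -  4409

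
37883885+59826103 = 97709988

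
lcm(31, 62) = 62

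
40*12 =480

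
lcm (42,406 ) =1218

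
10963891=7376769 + 3587122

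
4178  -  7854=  - 3676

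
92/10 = 9 +1/5 =9.20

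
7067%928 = 571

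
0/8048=0 = 0.00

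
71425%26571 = 18283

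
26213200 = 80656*325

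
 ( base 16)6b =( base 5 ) 412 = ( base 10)107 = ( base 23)4F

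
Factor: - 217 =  - 7^1*31^1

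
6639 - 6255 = 384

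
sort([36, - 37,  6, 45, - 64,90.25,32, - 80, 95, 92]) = [ -80 ,- 64,-37 , 6,32,36,45,90.25 , 92,95] 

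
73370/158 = 464 + 29/79 = 464.37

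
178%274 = 178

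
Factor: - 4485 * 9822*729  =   - 32113667430 = - 2^1*3^8*5^1*13^1*23^1*1637^1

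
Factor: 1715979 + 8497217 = 2^2 * 7^1*23^1*15859^1 = 10213196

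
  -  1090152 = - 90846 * 12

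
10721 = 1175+9546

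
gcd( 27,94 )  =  1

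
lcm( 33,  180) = 1980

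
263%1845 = 263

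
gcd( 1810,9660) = 10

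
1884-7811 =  - 5927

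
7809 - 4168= 3641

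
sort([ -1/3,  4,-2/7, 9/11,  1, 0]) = [ - 1/3, - 2/7, 0,  9/11,1, 4 ]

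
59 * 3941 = 232519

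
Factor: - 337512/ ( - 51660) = 2^1* 3^( - 1 )*5^( - 1) * 7^2  =  98/15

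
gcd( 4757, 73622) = 1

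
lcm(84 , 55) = 4620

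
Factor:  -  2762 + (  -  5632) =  - 2^1*3^1 * 1399^1= -8394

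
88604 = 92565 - 3961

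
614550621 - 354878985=259671636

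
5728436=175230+5553206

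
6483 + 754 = 7237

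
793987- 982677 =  - 188690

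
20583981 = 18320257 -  - 2263724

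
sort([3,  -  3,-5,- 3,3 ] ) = [-5, - 3, - 3, 3, 3] 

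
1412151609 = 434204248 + 977947361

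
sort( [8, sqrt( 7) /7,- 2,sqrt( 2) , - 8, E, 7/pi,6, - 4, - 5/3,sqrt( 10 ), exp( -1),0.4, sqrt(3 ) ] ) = [-8 , - 4, - 2, - 5/3, exp (-1), sqrt(7)/7,  0.4,sqrt(2 ), sqrt(3 ),7/pi,E, sqrt( 10 ), 6,  8] 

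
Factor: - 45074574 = - 2^1* 3^2*19^1*131797^1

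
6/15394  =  3/7697 = 0.00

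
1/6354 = 1/6354 = 0.00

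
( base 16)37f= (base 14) 47d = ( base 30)TP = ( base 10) 895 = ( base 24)1D7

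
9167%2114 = 711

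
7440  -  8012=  - 572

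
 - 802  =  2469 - 3271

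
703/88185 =703/88185 = 0.01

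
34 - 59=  - 25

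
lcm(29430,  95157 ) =2854710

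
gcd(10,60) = 10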